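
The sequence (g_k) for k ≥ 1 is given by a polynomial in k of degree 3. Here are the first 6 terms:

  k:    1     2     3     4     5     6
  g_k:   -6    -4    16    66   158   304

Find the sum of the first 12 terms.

1st diffs: 2, 20, 50, 92, 146.
2nd diffs: 18, 30, 42, 54.
3rd diffs: 12, 12, 12 (constant).
Newton forward-difference form: g_k = -6 + 2·C(k-1,1) + 18·C(k-1,2) + 12·C(k-1,3).
Continuing: …, 516, 806, 1186, 1668, …, g_{12} = 2986.
Summing k = 1..12 (12 terms) gives 9960.

9960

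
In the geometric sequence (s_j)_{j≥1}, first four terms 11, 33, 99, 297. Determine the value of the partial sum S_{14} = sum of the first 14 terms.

26306324

Common ratio r = 3.
s_j = 11·3^(j-1).
S = 11·(3^14 - 1)/(3 - 1) = 11·(4782969 - 1)/(2) = 26306324.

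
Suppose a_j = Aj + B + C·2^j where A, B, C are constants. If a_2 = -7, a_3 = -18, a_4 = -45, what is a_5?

-104

At j = 2, 3, 4: 2A + B + 4C = -7; 3A + B + 8C = -18; 4A + B + 16C = -45.
Subtracting the first from the second: A + 4C = -11.
Subtracting the second from the third: A + 8C = -27.
Solving: C = -4, A = 5, then B = -1.
Therefore a_5 = 25 + (-1) + (-4)·32 = -104.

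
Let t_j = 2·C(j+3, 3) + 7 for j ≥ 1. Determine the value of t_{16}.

C(19, 3) = 969, so t_{16} = 1945.

1945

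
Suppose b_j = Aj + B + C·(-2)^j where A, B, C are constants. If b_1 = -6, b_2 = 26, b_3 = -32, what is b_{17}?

At j = 1, 2, 3: A + B - 2C = -6; 2A + B + 4C = 26; 3A + B - 8C = -32.
Subtracting the first from the second: A + 6C = 32.
Subtracting the second from the third: A - 12C = -58.
Solving: C = 5, A = 2, then B = 2.
Therefore b_{17} = 34 + 2 + 5·(-131072) = -655324.

-655324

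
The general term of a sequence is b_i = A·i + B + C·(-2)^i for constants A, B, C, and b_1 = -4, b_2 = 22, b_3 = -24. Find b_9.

-2028

Plug in i = 1, 2, 3: A + B - 2C = -4; 2A + B + 4C = 22; 3A + B - 8C = -24.
Subtracting the first from the second: A + 6C = 26.
Subtracting the second from the third: A - 12C = -46.
Solving: C = 4, A = 2, then B = 2.
Therefore b_9 = 18 + 2 + 4·(-512) = -2028.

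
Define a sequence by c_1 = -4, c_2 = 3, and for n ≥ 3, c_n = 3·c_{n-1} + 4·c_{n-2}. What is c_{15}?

-53687095

Compute successive terms:
c_3 = -7  c_4 = -9  c_5 = -55  …  c_{12} = -838857  c_{13} = -3355447  c_{14} = -13421769  c_{15} = -53687095.
(Characteristic roots are 4 and -1.)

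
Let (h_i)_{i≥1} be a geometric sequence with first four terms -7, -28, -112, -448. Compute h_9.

Common ratio r = 4.
h_i = (-7)·4^(i-1).
h_9 = (-7)·4^8 = -458752.

-458752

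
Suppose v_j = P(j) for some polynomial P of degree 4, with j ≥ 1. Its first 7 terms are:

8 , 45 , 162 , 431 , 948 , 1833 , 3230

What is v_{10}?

12293

1st diffs: 37, 117, 269, 517, 885, 1397.
2nd diffs: 80, 152, 248, 368, 512.
3rd diffs: 72, 96, 120, 144.
4th diffs: 24, 24, 24 (constant).
So v_j = j^4 + 2j^3 + 3j^2 - j + 3.
Evaluating at j = 10 gives v_{10} = 12293.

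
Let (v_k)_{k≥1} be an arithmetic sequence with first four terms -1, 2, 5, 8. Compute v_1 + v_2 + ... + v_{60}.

Common difference d = 3.
v_k = -1 + (k - 1)·3.
v_{60} = 176; S = 60·(-1 + 176)/2 = 5250.

5250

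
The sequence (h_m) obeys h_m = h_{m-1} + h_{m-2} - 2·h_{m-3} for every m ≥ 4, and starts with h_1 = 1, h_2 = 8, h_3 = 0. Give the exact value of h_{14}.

h_4 = 6  h_5 = -10  h_6 = -4  …  h_{11} = 6  h_{12} = 76  h_{13} = 54  h_{14} = 118.

118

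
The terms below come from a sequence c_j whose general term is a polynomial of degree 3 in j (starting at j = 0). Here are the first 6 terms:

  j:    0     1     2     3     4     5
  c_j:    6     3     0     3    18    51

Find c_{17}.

4035

1st diffs: -3, -3, 3, 15, 33.
2nd diffs: 0, 6, 12, 18.
3rd diffs: 6, 6, 6 (constant).
Newton forward-difference form: c_j = 6 + (-3)·C(j,1) + 6·C(j,3).
At j = 17: j = 17, so c_{17} = 6 - 51 + 4080 = 4035.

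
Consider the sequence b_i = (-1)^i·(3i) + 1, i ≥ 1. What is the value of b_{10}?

(-1)^10 = 1; 3i at i=10 is 30; so b_{10} = 31.

31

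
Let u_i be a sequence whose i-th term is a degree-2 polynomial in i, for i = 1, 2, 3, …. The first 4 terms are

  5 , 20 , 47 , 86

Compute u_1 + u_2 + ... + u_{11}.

2860

1st diffs: 15, 27, 39.
2nd diffs: 12, 12 (constant).
Newton forward-difference form: u_i = 5 + 15·C(i-1,1) + 12·C(i-1,2).
Continuing: …, 137, 200, 275, 362, …, u_{11} = 695.
Summing i = 1..11 (11 terms) gives 2860.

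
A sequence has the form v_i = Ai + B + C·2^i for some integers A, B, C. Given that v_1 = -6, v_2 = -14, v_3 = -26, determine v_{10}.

-2086

At i = 1, 2, 3: A + B + 2C = -6; 2A + B + 4C = -14; 3A + B + 8C = -26.
Subtracting the first from the second: A + 2C = -8.
Subtracting the second from the third: A + 4C = -12.
Solving: C = -2, A = -4, then B = 2.
Therefore v_{10} = -40 + 2 + (-2)·1024 = -2086.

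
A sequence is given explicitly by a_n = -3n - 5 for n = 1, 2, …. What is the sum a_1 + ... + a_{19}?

-665

Over n = 1..19: Σn = 190.
Total = (-3)·190 + (-5)·19 = -665.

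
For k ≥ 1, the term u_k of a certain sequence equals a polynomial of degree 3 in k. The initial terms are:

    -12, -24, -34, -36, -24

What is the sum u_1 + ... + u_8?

100

1st diffs: -12, -10, -2, 12.
2nd diffs: 2, 8, 14.
3rd diffs: 6, 6 (constant).
So u_k = k^3 - 5k^2 - 4k - 4.
Continuing: 8, 66, 156.
Summing k = 1..8 (8 terms) gives 100.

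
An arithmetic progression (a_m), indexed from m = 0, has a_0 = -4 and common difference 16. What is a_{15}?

a_m = -4 + (m - 0)·16.
a_{15} = -4 + 15·16 = 236.

236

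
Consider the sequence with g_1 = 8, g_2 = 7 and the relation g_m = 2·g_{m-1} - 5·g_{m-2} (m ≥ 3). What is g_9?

-4384

Compute successive terms:
g_3 = -26, g_4 = -87, g_5 = -44, g_6 = 347, g_7 = 914, g_8 = 93, g_9 = -4384.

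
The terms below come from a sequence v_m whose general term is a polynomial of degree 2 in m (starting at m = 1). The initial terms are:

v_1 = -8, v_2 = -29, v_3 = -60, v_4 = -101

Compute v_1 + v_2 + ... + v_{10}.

1st diffs: -21, -31, -41.
2nd diffs: -10, -10 (constant).
Newton forward-difference form: v_m = -8 + (-21)·C(m-1,1) + (-10)·C(m-1,2).
Continuing: …, -152, -213, -284, -365, …, v_{10} = -557.
Summing m = 1..10 (10 terms) gives -2225.

-2225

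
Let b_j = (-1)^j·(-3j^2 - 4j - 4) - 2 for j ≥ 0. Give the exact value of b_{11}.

(-1)^11 = -1; -3j^2 - 4j - 4 at j=11 is -411; so b_{11} = 409.

409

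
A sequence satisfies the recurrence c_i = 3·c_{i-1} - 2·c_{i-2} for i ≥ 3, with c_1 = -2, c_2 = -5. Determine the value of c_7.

c_3 = -11;  c_4 = -23;  c_5 = -47;  c_6 = -95;  c_7 = -191.
(Characteristic roots are 2 and 1.)

-191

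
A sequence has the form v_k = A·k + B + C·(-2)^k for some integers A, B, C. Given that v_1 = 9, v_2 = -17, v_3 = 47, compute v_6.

-301

Write the equations: A + B - 2C = 9; 2A + B + 4C = -17; 3A + B - 8C = 47.
Subtracting the first from the second: A + 6C = -26.
Subtracting the second from the third: A - 12C = 64.
Solving: C = -5, A = 4, then B = -5.
Hence v_6 = 4·6 + (-5) + (-5)·64 = -301.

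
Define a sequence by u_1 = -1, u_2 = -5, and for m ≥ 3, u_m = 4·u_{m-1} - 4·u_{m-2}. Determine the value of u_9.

-3328

Applying the relation repeatedly:
u_3 = -16, u_4 = -44, u_5 = -112, u_6 = -272, u_7 = -640, u_8 = -1472, u_9 = -3328.
(Characteristic roots are 2 and 2.)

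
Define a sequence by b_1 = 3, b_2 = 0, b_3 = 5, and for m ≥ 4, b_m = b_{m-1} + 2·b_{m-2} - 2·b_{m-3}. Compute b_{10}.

-15

Applying the relation repeatedly:
b_4 = -1, b_5 = 9, b_6 = -3, b_7 = 17, b_8 = -7, b_9 = 33, b_{10} = -15.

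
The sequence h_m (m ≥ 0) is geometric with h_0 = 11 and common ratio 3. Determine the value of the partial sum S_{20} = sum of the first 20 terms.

h_m = 11·3^(m-0).
S = 11·(3^20 - 1)/(3 - 1) = 11·(3486784401 - 1)/(2) = 19177314200.

19177314200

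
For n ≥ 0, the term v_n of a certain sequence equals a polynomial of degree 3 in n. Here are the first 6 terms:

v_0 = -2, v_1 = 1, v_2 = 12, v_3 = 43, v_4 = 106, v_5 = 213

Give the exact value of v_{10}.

1st diffs: 3, 11, 31, 63, 107.
2nd diffs: 8, 20, 32, 44.
3rd diffs: 12, 12, 12 (constant).
So v_n = 2n^3 - 2n^2 + 3n - 2.
Evaluating at n = 10 gives v_{10} = 1828.

1828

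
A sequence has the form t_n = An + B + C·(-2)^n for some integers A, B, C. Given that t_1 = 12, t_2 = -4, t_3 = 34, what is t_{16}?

-196572

The three given values yield: A + B - 2C = 12; 2A + B + 4C = -4; 3A + B - 8C = 34.
Subtracting the first from the second: A + 6C = -16.
Subtracting the second from the third: A - 12C = 38.
Solving: C = -3, A = 2, then B = 4.
Therefore t_{16} = 32 + 4 + (-3)·65536 = -196572.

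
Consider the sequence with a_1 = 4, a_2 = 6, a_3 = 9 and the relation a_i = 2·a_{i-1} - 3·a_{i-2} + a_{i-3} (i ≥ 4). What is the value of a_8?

44

Step forward from the initial values:
a_4 = 4;  a_5 = -13;  a_6 = -29;  a_7 = -15;  a_8 = 44.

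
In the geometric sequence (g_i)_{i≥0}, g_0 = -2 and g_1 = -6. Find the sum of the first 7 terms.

-2186

Common ratio r = 3.
g_i = (-2)·3^(i-0).
S = (-2)·(3^7 - 1)/(3 - 1) = (-2)·(2187 - 1)/(2) = -2186.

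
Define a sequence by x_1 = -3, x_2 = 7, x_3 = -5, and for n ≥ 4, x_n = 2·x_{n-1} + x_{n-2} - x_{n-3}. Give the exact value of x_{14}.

-13968

Iterate the recurrence:
x_4 = 0, x_5 = -12, x_6 = -19, …, x_{11} = -1232, x_{12} = -2766, x_{13} = -6217, x_{14} = -13968.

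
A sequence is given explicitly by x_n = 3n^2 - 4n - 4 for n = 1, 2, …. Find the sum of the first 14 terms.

Over n = 1..14: Σn = 105, Σn² = 1015.
Total = (3)·1015 + (-4)·105 + (-4)·14 = 2569.

2569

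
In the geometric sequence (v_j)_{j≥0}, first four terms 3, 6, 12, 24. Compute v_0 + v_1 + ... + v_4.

Common ratio r = 2.
v_j = 3·2^(j-0).
S = 3·(2^5 - 1)/(2 - 1) = 3·(32 - 1)/(1) = 93.

93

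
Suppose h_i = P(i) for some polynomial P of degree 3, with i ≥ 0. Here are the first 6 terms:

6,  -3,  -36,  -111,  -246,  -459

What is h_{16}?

1st diffs: -9, -33, -75, -135, -213.
2nd diffs: -24, -42, -60, -78.
3rd diffs: -18, -18, -18 (constant).
Newton forward-difference form: h_i = 6 + (-9)·C(i,1) + (-24)·C(i,2) + (-18)·C(i,3).
At i = 16: i = 16, so h_{16} = 6 - 144 - 2880 - 10080 = -13098.

-13098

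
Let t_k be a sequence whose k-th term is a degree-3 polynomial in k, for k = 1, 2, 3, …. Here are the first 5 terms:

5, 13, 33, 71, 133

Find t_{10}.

1013

1st diffs: 8, 20, 38, 62.
2nd diffs: 12, 18, 24.
3rd diffs: 6, 6 (constant).
Newton forward-difference form: t_k = 5 + 8·C(k-1,1) + 12·C(k-1,2) + 6·C(k-1,3).
At k = 10: k-1 = 9, so t_{10} = 5 + 72 + 432 + 504 = 1013.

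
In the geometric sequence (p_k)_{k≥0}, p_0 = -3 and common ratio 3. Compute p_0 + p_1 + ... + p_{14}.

-21523359

p_k = (-3)·3^(k-0).
S = (-3)·(3^15 - 1)/(3 - 1) = (-3)·(14348907 - 1)/(2) = -21523359.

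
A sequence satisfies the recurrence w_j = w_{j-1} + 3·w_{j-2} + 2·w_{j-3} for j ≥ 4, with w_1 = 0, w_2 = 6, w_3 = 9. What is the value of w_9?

2625

Step forward from the initial values:
w_4 = 27, w_5 = 66, w_6 = 165, w_7 = 417, w_8 = 1044, w_9 = 2625.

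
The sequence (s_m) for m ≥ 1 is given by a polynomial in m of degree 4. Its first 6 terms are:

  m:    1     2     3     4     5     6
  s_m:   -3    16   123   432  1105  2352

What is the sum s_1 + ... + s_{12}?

115024

1st diffs: 19, 107, 309, 673, 1247.
2nd diffs: 88, 202, 364, 574.
3rd diffs: 114, 162, 210.
4th diffs: 48, 48 (constant).
So s_m = 2m^4 - m^3 - 4m.
Continuing: …, 4431, 7648, 12357, 18960, …, s_{12} = 39696.
Summing m = 1..12 (12 terms) gives 115024.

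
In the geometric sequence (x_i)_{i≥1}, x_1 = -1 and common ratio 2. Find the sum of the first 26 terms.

-67108863

x_i = (-1)·2^(i-1).
S = (-1)·(2^26 - 1)/(2 - 1) = (-1)·(67108864 - 1)/(1) = -67108863.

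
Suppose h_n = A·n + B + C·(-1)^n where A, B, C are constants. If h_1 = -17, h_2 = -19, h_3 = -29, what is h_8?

-55

Plug in n = 1, 2, 3: A + B - C = -17; 2A + B + C = -19; 3A + B - C = -29.
Subtracting the first from the second: A + 2C = -2.
Subtracting the second from the third: A - 2C = -10.
Solving: C = 2, A = -6, then B = -9.
Therefore h_8 = -48 + (-9) + 2·1 = -55.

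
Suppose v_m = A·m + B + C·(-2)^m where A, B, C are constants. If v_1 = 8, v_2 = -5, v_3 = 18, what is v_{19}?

1048562

Write the equations: A + B - 2C = 8; 2A + B + 4C = -5; 3A + B - 8C = 18.
Subtracting the first from the second: A + 6C = -13.
Subtracting the second from the third: A - 12C = 23.
Solving: C = -2, A = -1, then B = 5.
Therefore v_{19} = -19 + 5 + (-2)·(-524288) = 1048562.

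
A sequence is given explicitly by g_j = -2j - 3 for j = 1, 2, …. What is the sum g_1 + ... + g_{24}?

Over j = 1..24: Σj = 300.
Total = (-2)·300 + (-3)·24 = -672.

-672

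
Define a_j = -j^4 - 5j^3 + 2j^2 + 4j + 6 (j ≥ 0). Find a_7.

-3984

a_7 = -1·7^4 - 5·7^3 + 2·7^2 + 4·7 + 6 = -3984.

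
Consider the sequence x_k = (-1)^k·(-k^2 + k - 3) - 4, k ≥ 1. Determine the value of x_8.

(-1)^8 = 1; -k^2 + k - 3 at k=8 is -59; so x_8 = -63.

-63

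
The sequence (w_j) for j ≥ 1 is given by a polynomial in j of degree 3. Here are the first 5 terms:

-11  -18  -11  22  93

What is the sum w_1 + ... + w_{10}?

1st diffs: -7, 7, 33, 71.
2nd diffs: 14, 26, 38.
3rd diffs: 12, 12 (constant).
So w_j = 2j^3 - 5j^2 - 6j - 2.
Continuing: …, 214, 397, 654, 997, …, w_{10} = 1438.
Summing j = 1..10 (10 terms) gives 3775.

3775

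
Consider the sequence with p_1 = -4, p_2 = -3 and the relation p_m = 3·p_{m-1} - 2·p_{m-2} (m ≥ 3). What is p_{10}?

p_3 = -1, p_4 = 3, p_5 = 11, p_6 = 27, p_7 = 59, p_8 = 123, p_9 = 251, p_{10} = 507.
(Characteristic roots are 2 and 1.)

507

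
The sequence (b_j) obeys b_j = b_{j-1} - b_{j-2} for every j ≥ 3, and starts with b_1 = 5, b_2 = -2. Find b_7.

5

b_3 = -7, b_4 = -5, b_5 = 2, b_6 = 7, b_7 = 5.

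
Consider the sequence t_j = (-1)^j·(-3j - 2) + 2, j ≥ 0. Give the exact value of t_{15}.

(-1)^15 = -1; -3j - 2 at j=15 is -47; so t_{15} = 49.

49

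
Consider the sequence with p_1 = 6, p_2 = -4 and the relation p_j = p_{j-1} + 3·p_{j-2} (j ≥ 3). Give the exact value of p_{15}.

Applying the relation repeatedly:
p_3 = 14, p_4 = 2, p_5 = 44, …, p_{12} = 10130, p_{13} = 23654, p_{14} = 54044, p_{15} = 125006.

125006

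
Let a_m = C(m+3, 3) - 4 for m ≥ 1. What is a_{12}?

451

C(15, 3) = 455, so a_{12} = 451.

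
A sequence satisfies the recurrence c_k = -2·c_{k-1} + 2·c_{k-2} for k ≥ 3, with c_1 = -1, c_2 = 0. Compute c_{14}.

Compute successive terms:
c_3 = -2, c_4 = 4, c_5 = -12, …, c_{11} = -4896, c_{12} = 13376, c_{13} = -36544, c_{14} = 99840.

99840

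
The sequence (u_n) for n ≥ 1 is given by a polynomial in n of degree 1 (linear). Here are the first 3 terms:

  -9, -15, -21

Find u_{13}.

1st diffs: -6, -6 (constant).
So u_n = -6n - 3.
Evaluating at n = 13 gives u_{13} = -81.

-81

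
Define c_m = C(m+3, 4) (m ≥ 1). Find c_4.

35

C(7, 4) = 35, so c_4 = 35.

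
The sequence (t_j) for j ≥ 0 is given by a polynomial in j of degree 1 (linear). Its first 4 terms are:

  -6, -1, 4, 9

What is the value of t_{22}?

1st diffs: 5, 5, 5 (constant).
So t_j = 5j - 6.
Evaluating at j = 22 gives t_{22} = 104.

104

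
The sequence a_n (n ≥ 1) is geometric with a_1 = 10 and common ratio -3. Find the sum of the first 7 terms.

a_n = 10·(-3)^(n-1).
S = 10·((-3)^7 - 1)/(-3 - 1) = 10·(-2187 - 1)/(-4) = 5470.

5470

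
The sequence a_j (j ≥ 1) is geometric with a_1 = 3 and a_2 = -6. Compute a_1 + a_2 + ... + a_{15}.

32769

Common ratio r = -2.
a_j = 3·(-2)^(j-1).
S = 3·((-2)^15 - 1)/(-2 - 1) = 3·(-32768 - 1)/(-3) = 32769.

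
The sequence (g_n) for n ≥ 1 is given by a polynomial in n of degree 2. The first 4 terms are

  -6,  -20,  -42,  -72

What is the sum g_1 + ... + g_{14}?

-4270

1st diffs: -14, -22, -30.
2nd diffs: -8, -8 (constant).
Newton forward-difference form: g_n = -6 + (-14)·C(n-1,1) + (-8)·C(n-1,2).
Continuing: …, -110, -156, -210, -272, …, g_{14} = -812.
Summing n = 1..14 (14 terms) gives -4270.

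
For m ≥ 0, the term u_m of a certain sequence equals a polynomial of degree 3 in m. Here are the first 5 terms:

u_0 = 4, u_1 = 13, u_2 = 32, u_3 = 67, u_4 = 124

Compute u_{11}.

1st diffs: 9, 19, 35, 57.
2nd diffs: 10, 16, 22.
3rd diffs: 6, 6 (constant).
Newton forward-difference form: u_m = 4 + 9·C(m,1) + 10·C(m,2) + 6·C(m,3).
At m = 11: m = 11, so u_{11} = 4 + 99 + 550 + 990 = 1643.

1643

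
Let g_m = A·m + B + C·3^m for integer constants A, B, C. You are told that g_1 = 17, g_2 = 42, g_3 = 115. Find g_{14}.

Write the equations: A + B + 3C = 17; 2A + B + 9C = 42; 3A + B + 27C = 115.
Subtracting the first from the second: A + 6C = 25.
Subtracting the second from the third: A + 18C = 73.
Solving: C = 4, A = 1, then B = 4.
Hence g_{14} = 1·14 + 4 + 4·4782969 = 19131894.

19131894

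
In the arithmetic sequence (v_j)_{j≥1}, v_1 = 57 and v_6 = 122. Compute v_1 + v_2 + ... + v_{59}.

Common difference d = (122 - 57) / (6 - 1) = 13.
v_j = 57 + (j - 1)·13.
v_{59} = 811; S = 59·(57 + 811)/2 = 25606.

25606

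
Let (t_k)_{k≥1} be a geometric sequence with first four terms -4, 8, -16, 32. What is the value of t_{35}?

-68719476736

Common ratio r = -2.
t_k = (-4)·(-2)^(k-1).
t_{35} = (-4)·(-2)^34 = -68719476736.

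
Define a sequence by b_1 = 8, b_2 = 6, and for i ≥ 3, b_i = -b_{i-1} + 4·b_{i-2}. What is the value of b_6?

-114

Iterate the recurrence:
b_3 = 26, b_4 = -2, b_5 = 106, b_6 = -114.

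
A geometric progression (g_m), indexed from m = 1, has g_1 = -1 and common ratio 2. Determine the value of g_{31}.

-1073741824

g_m = (-1)·2^(m-1).
g_{31} = (-1)·2^30 = -1073741824.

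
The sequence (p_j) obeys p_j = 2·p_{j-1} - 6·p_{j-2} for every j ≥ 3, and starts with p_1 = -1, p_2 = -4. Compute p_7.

Compute successive terms:
p_3 = -2; p_4 = 20; p_5 = 52; p_6 = -16; p_7 = -344.

-344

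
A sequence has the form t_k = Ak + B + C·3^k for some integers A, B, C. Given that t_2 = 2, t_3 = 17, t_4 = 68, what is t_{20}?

Plug in k = 2, 3, 4: 2A + B + 9C = 2; 3A + B + 27C = 17; 4A + B + 81C = 68.
Subtracting the first from the second: A + 18C = 15.
Subtracting the second from the third: A + 54C = 51.
Solving: C = 1, A = -3, then B = -1.
Therefore t_{20} = -60 + (-1) + 1·3486784401 = 3486784340.

3486784340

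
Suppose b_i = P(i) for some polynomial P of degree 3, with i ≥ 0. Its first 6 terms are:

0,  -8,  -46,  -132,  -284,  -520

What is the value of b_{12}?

-6036

1st diffs: -8, -38, -86, -152, -236.
2nd diffs: -30, -48, -66, -84.
3rd diffs: -18, -18, -18 (constant).
Newton forward-difference form: b_i = (-8)·C(i,1) + (-30)·C(i,2) + (-18)·C(i,3).
At i = 12: i = 12, so b_{12} = -96 - 1980 - 3960 = -6036.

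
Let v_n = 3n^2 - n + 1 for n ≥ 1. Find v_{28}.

v_{28} = 3·28^2 - 1·28 + 1 = 2325.

2325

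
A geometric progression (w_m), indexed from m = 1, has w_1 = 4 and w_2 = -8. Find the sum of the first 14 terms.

Common ratio r = -2.
w_m = 4·(-2)^(m-1).
S = 4·((-2)^14 - 1)/(-2 - 1) = 4·(16384 - 1)/(-3) = -21844.

-21844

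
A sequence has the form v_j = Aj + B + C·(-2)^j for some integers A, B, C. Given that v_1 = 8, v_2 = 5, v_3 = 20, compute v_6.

-43

The three given values yield: A + B - 2C = 8; 2A + B + 4C = 5; 3A + B - 8C = 20.
Subtracting the first from the second: A + 6C = -3.
Subtracting the second from the third: A - 12C = 15.
Solving: C = -1, A = 3, then B = 3.
Therefore v_6 = 18 + 3 + (-1)·64 = -43.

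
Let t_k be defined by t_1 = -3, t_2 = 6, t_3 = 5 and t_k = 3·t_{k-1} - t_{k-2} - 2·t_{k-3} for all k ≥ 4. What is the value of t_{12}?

Compute successive terms:
t_4 = 15, t_5 = 28, t_6 = 59, t_7 = 119, t_8 = 242, t_9 = 489, t_{10} = 987, t_{11} = 1988, t_{12} = 3999.

3999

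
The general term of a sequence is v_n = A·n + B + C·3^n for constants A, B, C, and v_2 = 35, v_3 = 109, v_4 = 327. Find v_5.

At n = 2, 3, 4: 2A + B + 9C = 35; 3A + B + 27C = 109; 4A + B + 81C = 327.
Subtracting the first from the second: A + 18C = 74.
Subtracting the second from the third: A + 54C = 218.
Solving: C = 4, A = 2, then B = -5.
So v_n = 2·n + (-5) + 4·3^n; at n=5 this is 977.

977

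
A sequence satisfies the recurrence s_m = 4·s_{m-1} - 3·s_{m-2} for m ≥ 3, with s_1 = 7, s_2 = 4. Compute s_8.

-3272

Iterate the recurrence:
s_3 = -5  s_4 = -32  s_5 = -113  s_6 = -356  s_7 = -1085  s_8 = -3272.
(Characteristic roots are 3 and 1.)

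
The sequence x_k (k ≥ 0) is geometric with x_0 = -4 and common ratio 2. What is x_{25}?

-134217728

x_k = (-4)·2^(k-0).
x_{25} = (-4)·2^25 = -134217728.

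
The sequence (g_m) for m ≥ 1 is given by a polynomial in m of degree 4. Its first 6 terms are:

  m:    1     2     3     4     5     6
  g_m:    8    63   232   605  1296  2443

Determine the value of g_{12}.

1st diffs: 55, 169, 373, 691, 1147.
2nd diffs: 114, 204, 318, 456.
3rd diffs: 90, 114, 138.
4th diffs: 24, 24 (constant).
Newton forward-difference form: g_m = 8 + 55·C(m-1,1) + 114·C(m-1,2) + 90·C(m-1,3) + 24·C(m-1,4).
At m = 12: m-1 = 11, so g_{12} = 8 + 605 + 6270 + 14850 + 7920 = 29653.

29653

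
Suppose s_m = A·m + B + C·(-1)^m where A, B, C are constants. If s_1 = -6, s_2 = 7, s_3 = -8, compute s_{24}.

At m = 1, 2, 3: A + B - C = -6; 2A + B + C = 7; 3A + B - C = -8.
Subtracting the first from the second: A + 2C = 13.
Subtracting the second from the third: A - 2C = -15.
Solving: C = 7, A = -1, then B = 2.
So s_m = -1·m + 2 + 7·(-1)^m; at m=24 this is -15.

-15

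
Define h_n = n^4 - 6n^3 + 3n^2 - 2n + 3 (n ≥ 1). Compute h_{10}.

h_{10} = 1·10^4 - 6·10^3 + 3·10^2 - 2·10 + 3 = 4283.

4283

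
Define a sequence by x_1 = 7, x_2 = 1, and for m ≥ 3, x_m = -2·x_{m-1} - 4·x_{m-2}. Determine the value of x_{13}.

28672

Applying the relation repeatedly:
x_3 = -30;  x_4 = 56;  x_5 = 8;  …;  x_{10} = 3584;  x_{11} = 512;  x_{12} = -15360;  x_{13} = 28672.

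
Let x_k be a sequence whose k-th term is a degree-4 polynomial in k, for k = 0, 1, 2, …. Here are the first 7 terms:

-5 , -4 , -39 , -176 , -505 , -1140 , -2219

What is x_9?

1st diffs: 1, -35, -137, -329, -635, -1079.
2nd diffs: -36, -102, -192, -306, -444.
3rd diffs: -66, -90, -114, -138.
4th diffs: -24, -24, -24 (constant).
So x_k = -k^4 - 5k^3 + 4k^2 + 3k - 5.
Evaluating at k = 9 gives x_9 = -9860.

-9860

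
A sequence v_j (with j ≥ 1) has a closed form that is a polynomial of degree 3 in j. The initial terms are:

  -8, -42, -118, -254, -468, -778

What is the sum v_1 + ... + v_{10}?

-10430

1st diffs: -34, -76, -136, -214, -310.
2nd diffs: -42, -60, -78, -96.
3rd diffs: -18, -18, -18 (constant).
Newton forward-difference form: v_j = -8 + (-34)·C(j-1,1) + (-42)·C(j-1,2) + (-18)·C(j-1,3).
Continuing: -1202, -1758, -2464, -3338.
Summing j = 1..10 (10 terms) gives -10430.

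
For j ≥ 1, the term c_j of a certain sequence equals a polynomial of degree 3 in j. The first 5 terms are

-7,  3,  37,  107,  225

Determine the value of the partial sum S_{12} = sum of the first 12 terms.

1st diffs: 10, 34, 70, 118.
2nd diffs: 24, 36, 48.
3rd diffs: 12, 12 (constant).
So c_j = 2j^3 - 4j - 5.
Continuing: …, 403, 653, 987, 1417, …, c_{12} = 3403.
Summing j = 1..12 (12 terms) gives 11796.

11796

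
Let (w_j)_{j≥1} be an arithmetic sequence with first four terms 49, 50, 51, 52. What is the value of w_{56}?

104

Common difference d = 1.
w_j = 49 + (j - 1)·1.
w_{56} = 49 + 55·1 = 104.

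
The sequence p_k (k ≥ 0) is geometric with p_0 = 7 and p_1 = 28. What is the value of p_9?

1835008

Common ratio r = 4.
p_k = 7·4^(k-0).
p_9 = 7·4^9 = 1835008.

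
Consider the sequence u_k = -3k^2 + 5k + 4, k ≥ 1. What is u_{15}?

-596

u_{15} = -3·15^2 + 5·15 + 4 = -596.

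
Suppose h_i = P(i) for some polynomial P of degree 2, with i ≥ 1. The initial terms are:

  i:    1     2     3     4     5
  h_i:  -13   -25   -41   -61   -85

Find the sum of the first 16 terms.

-3888

1st diffs: -12, -16, -20, -24.
2nd diffs: -4, -4, -4 (constant).
Newton forward-difference form: h_i = -13 + (-12)·C(i-1,1) + (-4)·C(i-1,2).
Continuing: …, -113, -145, -181, -221, …, h_{16} = -613.
Summing i = 1..16 (16 terms) gives -3888.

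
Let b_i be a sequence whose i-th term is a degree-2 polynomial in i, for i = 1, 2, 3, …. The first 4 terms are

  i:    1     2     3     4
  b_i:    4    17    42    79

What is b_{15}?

1278

1st diffs: 13, 25, 37.
2nd diffs: 12, 12 (constant).
Newton forward-difference form: b_i = 4 + 13·C(i-1,1) + 12·C(i-1,2).
At i = 15: i-1 = 14, so b_{15} = 4 + 182 + 1092 = 1278.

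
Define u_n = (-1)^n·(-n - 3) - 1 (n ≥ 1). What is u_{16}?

-20

(-1)^16 = 1; -n - 3 at n=16 is -19; so u_{16} = -20.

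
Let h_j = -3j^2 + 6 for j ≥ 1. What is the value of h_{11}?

h_{11} = -3·11^2 + 6 = -357.

-357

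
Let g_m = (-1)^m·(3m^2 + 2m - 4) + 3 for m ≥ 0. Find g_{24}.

1775

(-1)^24 = 1; 3m^2 + 2m - 4 at m=24 is 1772; so g_{24} = 1775.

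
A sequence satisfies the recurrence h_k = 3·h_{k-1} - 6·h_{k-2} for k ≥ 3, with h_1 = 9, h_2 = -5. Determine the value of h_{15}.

1944243

h_3 = -69;  h_4 = -177;  h_5 = -117;  …;  h_{12} = -37665;  h_{13} = 422091;  h_{14} = 1492263;  h_{15} = 1944243.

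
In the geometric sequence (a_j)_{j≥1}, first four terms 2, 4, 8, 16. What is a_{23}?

8388608

Common ratio r = 2.
a_j = 2·2^(j-1).
a_{23} = 2·2^22 = 8388608.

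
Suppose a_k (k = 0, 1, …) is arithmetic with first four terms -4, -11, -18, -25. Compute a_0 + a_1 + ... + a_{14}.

-795

Common difference d = -7.
a_k = -4 + (k - 0)·(-7).
a_{14} = -102; S = 15·(-4 + (-102))/2 = -795.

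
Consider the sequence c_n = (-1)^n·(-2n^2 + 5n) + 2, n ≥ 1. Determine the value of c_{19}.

629

(-1)^19 = -1; -2n^2 + 5n at n=19 is -627; so c_{19} = 629.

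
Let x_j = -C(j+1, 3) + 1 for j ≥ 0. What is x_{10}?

-164

C(11, 3) = 165, so x_{10} = -164.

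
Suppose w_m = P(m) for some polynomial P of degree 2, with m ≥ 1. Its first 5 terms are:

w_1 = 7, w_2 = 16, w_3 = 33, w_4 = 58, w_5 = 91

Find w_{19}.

1393

1st diffs: 9, 17, 25, 33.
2nd diffs: 8, 8, 8 (constant).
Newton forward-difference form: w_m = 7 + 9·C(m-1,1) + 8·C(m-1,2).
At m = 19: m-1 = 18, so w_{19} = 7 + 162 + 1224 = 1393.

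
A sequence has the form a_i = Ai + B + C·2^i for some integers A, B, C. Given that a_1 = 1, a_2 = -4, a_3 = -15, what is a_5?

Write the equations: A + B + 2C = 1; 2A + B + 4C = -4; 3A + B + 8C = -15.
Subtracting the first from the second: A + 2C = -5.
Subtracting the second from the third: A + 4C = -11.
Solving: C = -3, A = 1, then B = 6.
Therefore a_5 = 5 + 6 + (-3)·32 = -85.

-85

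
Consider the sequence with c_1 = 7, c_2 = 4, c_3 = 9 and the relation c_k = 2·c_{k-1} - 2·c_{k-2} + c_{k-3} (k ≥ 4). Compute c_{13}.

7

c_4 = 17  c_5 = 20  c_6 = 15  c_7 = 7  c_8 = 4  c_9 = 9  c_{10} = 17  c_{11} = 20  c_{12} = 15  c_{13} = 7.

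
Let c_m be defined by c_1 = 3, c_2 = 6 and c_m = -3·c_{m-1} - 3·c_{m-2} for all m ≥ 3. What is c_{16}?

45927

c_3 = -27, c_4 = 63, c_5 = -108, …, c_{13} = 2187, c_{14} = 4374, c_{15} = -19683, c_{16} = 45927.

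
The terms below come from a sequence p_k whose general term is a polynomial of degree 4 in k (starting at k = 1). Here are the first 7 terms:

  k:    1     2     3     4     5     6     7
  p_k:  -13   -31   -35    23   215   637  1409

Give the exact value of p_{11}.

1st diffs: -18, -4, 58, 192, 422, 772.
2nd diffs: 14, 62, 134, 230, 350.
3rd diffs: 48, 72, 96, 120.
4th diffs: 24, 24, 24 (constant).
So p_k = k^4 - 2k^3 - 6k^2 - k - 5.
Evaluating at k = 11 gives p_{11} = 11237.

11237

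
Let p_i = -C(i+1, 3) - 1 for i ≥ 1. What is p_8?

-85

C(9, 3) = 84, so p_8 = -85.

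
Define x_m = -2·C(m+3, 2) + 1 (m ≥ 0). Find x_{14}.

C(17, 2) = 136, so x_{14} = -271.

-271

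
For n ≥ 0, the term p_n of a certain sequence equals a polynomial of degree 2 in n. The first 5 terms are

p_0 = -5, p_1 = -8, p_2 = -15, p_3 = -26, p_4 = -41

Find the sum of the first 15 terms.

1st diffs: -3, -7, -11, -15.
2nd diffs: -4, -4, -4 (constant).
Newton forward-difference form: p_n = -5 + (-3)·C(n,1) + (-4)·C(n,2).
Continuing: …, -60, -83, -110, -141, …, p_{14} = -411.
Summing n = 0..14 (15 terms) gives -2210.

-2210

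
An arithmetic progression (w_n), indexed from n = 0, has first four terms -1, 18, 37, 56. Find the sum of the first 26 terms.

6149

Common difference d = 19.
w_n = -1 + (n - 0)·19.
w_{25} = 474; S = 26·(-1 + 474)/2 = 6149.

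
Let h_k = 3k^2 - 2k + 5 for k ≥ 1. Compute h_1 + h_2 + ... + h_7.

399

Over k = 1..7: Σk = 28, Σk² = 140.
Total = (3)·140 + (-2)·28 + (5)·7 = 399.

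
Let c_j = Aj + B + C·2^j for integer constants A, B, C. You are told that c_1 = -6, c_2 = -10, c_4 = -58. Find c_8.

-1234

Plug in j = 1, 2, 4: A + B + 2C = -6; 2A + B + 4C = -10; 4A + B + 16C = -58.
Subtracting the first from the second: A + 2C = -4.
Subtracting the second from the third: 2A + 12C = -48.
Solving: C = -5, A = 6, then B = -2.
Therefore c_8 = 48 + (-2) + (-5)·256 = -1234.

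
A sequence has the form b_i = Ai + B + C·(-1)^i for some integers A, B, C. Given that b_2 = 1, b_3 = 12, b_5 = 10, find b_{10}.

-7

Write the equations: 2A + B + C = 1; 3A + B - C = 12; 5A + B - C = 10.
Subtracting the first from the second: A - 2C = 11.
Subtracting the second from the third: 2A = -2.
Solving: C = -6, A = -1, then B = 9.
Therefore b_{10} = -10 + 9 + (-6)·1 = -7.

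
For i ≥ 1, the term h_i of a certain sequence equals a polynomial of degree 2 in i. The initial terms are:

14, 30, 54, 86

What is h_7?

230

1st diffs: 16, 24, 32.
2nd diffs: 8, 8 (constant).
Newton forward-difference form: h_i = 14 + 16·C(i-1,1) + 8·C(i-1,2).
At i = 7: i-1 = 6, so h_7 = 14 + 96 + 120 = 230.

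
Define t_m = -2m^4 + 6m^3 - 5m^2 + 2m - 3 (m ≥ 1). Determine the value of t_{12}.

t_{12} = -2·12^4 + 6·12^3 - 5·12^2 + 2·12 - 3 = -31803.

-31803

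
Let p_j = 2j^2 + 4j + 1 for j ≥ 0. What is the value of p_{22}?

1057

p_{22} = 2·22^2 + 4·22 + 1 = 1057.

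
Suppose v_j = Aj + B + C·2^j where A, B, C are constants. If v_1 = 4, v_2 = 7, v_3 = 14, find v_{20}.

2097133

Plug in j = 1, 2, 3: A + B + 2C = 4; 2A + B + 4C = 7; 3A + B + 8C = 14.
Subtracting the first from the second: A + 2C = 3.
Subtracting the second from the third: A + 4C = 7.
Solving: C = 2, A = -1, then B = 1.
So v_j = -1·j + 1 + 2·2^j; at j=20 this is 2097133.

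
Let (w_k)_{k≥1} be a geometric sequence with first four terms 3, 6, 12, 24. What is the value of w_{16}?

Common ratio r = 2.
w_k = 3·2^(k-1).
w_{16} = 3·2^15 = 98304.

98304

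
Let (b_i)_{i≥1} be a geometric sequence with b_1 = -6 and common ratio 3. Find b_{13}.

-3188646

b_i = (-6)·3^(i-1).
b_{13} = (-6)·3^12 = -3188646.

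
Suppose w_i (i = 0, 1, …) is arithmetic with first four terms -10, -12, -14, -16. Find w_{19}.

Common difference d = -2.
w_i = -10 + (i - 0)·(-2).
w_{19} = -10 + 19·(-2) = -48.

-48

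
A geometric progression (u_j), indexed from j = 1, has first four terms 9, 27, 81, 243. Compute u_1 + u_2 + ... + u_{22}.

Common ratio r = 3.
u_j = 9·3^(j-1).
S = 9·(3^22 - 1)/(3 - 1) = 9·(31381059609 - 1)/(2) = 141214768236.

141214768236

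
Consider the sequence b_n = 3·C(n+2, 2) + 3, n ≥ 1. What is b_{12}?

C(14, 2) = 91, so b_{12} = 276.

276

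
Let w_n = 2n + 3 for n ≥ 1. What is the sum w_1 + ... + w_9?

117

Over n = 1..9: Σn = 45.
Total = (2)·45 + (3)·9 = 117.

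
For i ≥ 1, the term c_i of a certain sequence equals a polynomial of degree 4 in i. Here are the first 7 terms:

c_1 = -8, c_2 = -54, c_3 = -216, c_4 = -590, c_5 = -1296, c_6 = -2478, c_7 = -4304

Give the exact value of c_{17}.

-112104

1st diffs: -46, -162, -374, -706, -1182, -1826.
2nd diffs: -116, -212, -332, -476, -644.
3rd diffs: -96, -120, -144, -168.
4th diffs: -24, -24, -24 (constant).
So c_i = -i^4 - 6i^3 + 3i^2 + 2i - 6.
Evaluating at i = 17 gives c_{17} = -112104.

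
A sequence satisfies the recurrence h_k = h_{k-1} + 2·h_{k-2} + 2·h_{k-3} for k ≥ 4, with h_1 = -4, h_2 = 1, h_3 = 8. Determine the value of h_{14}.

Iterate the recurrence:
h_4 = 2  h_5 = 20  h_6 = 40  …  h_{11} = 2340  h_{12} = 5300  h_{13} = 12036  h_{14} = 27316.

27316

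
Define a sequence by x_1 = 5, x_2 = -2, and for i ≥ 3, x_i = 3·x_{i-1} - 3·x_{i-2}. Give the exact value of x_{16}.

x_3 = -21  x_4 = -57  x_5 = -108  …  x_{13} = 3645  x_{14} = -1458  x_{15} = -15309  x_{16} = -41553.

-41553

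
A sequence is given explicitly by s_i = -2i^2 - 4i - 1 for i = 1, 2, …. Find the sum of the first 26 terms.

-13832

Over i = 1..26: Σi = 351, Σi² = 6201.
Total = (-2)·6201 + (-4)·351 + (-1)·26 = -13832.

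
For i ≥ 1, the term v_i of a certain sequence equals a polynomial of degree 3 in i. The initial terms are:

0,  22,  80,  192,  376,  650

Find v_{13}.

6600

1st diffs: 22, 58, 112, 184, 274.
2nd diffs: 36, 54, 72, 90.
3rd diffs: 18, 18, 18 (constant).
Newton forward-difference form: v_i = 22·C(i-1,1) + 36·C(i-1,2) + 18·C(i-1,3).
At i = 13: i-1 = 12, so v_{13} = 264 + 2376 + 3960 = 6600.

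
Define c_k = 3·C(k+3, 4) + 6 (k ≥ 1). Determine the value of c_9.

C(12, 4) = 495, so c_9 = 1491.

1491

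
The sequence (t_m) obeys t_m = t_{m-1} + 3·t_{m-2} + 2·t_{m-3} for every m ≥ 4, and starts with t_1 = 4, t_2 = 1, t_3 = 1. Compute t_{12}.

13107

Applying the relation repeatedly:
t_4 = 12;  t_5 = 17;  t_6 = 55;  t_7 = 130;  t_8 = 329;  t_9 = 829;  t_{10} = 2076;  t_{11} = 5221;  t_{12} = 13107.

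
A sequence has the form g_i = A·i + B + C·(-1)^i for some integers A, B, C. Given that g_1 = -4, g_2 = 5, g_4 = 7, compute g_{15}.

Write the equations: A + B - C = -4; 2A + B + C = 5; 4A + B + C = 7.
Subtracting the first from the second: A + 2C = 9.
Subtracting the second from the third: 2A = 2.
Solving: C = 4, A = 1, then B = -1.
Therefore g_{15} = 15 + (-1) + 4·(-1) = 10.

10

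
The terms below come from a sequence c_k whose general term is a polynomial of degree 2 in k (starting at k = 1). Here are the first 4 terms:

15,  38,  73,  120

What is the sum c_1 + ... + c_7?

1008

1st diffs: 23, 35, 47.
2nd diffs: 12, 12 (constant).
So c_k = 6k^2 + 5k + 4.
Continuing: 179, 250, 333.
Summing k = 1..7 (7 terms) gives 1008.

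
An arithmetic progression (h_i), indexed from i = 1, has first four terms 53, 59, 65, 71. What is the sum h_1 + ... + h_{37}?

Common difference d = 6.
h_i = 53 + (i - 1)·6.
h_{37} = 269; S = 37·(53 + 269)/2 = 5957.

5957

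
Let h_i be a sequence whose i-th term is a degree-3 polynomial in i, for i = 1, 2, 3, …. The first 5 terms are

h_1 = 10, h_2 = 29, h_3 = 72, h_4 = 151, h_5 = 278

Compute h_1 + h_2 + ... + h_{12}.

1st diffs: 19, 43, 79, 127.
2nd diffs: 24, 36, 48.
3rd diffs: 12, 12 (constant).
Newton forward-difference form: h_i = 10 + 19·C(i-1,1) + 24·C(i-1,2) + 12·C(i-1,3).
Continuing: …, 465, 724, 1067, 1506, …, h_{12} = 3519.
Summing i = 1..12 (12 terms) gives 12594.

12594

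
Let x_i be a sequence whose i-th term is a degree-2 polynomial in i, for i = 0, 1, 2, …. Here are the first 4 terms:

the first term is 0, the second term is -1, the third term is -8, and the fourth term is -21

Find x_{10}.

-280

1st diffs: -1, -7, -13.
2nd diffs: -6, -6 (constant).
Newton forward-difference form: x_i = (-1)·C(i,1) + (-6)·C(i,2).
At i = 10: i = 10, so x_{10} = -10 - 270 = -280.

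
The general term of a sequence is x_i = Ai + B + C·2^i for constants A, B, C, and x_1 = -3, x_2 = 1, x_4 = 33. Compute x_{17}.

The three given values yield: A + B + 2C = -3; 2A + B + 4C = 1; 4A + B + 16C = 33.
Subtracting the first from the second: A + 2C = 4.
Subtracting the second from the third: 2A + 12C = 32.
Solving: C = 3, A = -2, then B = -7.
Hence x_{17} = -2·17 + (-7) + 3·131072 = 393175.

393175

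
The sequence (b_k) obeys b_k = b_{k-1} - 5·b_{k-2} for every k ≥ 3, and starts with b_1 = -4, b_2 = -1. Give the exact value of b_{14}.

-44801

Step forward from the initial values:
b_3 = 19  b_4 = 24  b_5 = -71  …  b_{11} = -6791  b_{12} = 19689  b_{13} = 53644  b_{14} = -44801.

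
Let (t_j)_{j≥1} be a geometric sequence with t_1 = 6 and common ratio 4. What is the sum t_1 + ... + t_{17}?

34359738366

t_j = 6·4^(j-1).
S = 6·(4^17 - 1)/(4 - 1) = 6·(17179869184 - 1)/(3) = 34359738366.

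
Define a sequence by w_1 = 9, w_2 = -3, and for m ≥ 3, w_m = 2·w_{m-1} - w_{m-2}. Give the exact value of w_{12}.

Iterate the recurrence:
w_3 = -15;  w_4 = -27;  w_5 = -39;  w_6 = -51;  w_7 = -63;  w_8 = -75;  w_9 = -87;  w_{10} = -99;  w_{11} = -111;  w_{12} = -123.
(Characteristic roots are 1 and 1.)

-123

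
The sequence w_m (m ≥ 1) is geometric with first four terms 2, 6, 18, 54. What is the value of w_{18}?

258280326

Common ratio r = 3.
w_m = 2·3^(m-1).
w_{18} = 2·3^17 = 258280326.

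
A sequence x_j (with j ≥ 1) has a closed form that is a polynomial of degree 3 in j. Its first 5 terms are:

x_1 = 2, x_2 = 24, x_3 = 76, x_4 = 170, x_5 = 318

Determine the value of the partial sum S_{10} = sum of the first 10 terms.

1st diffs: 22, 52, 94, 148.
2nd diffs: 30, 42, 54.
3rd diffs: 12, 12 (constant).
So x_j = 2j^3 + 3j^2 - j - 2.
Continuing: …, 532, 824, 1206, 1690, …, x_{10} = 2288.
Summing j = 1..10 (10 terms) gives 7130.

7130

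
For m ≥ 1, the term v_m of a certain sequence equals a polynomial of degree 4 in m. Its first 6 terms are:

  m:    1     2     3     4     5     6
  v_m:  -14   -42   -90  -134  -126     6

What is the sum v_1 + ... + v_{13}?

1st diffs: -28, -48, -44, 8, 132.
2nd diffs: -20, 4, 52, 124.
3rd diffs: 24, 48, 72.
4th diffs: 24, 24 (constant).
So v_m = m^4 - 6m^3 + m^2 - 4m - 6.
Continuing: …, 358, 1050, 2226, 4054, …, v_{13} = 15490.
Summing m = 1..13 (13 terms) gives 39962.

39962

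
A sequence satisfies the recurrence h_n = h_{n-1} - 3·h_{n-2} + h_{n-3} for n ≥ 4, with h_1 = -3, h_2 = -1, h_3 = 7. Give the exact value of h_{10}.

Step forward from the initial values:
h_4 = 7, h_5 = -15, h_6 = -29, h_7 = 23, h_8 = 95, h_9 = -3, h_{10} = -265.

-265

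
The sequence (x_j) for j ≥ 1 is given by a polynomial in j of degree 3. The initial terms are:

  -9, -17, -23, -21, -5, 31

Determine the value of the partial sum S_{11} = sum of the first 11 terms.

1771

1st diffs: -8, -6, 2, 16, 36.
2nd diffs: 2, 8, 14, 20.
3rd diffs: 6, 6, 6 (constant).
Newton forward-difference form: x_j = -9 + (-8)·C(j-1,1) + 2·C(j-1,2) + 6·C(j-1,3).
Continuing: …, 93, 187, 319, 495, …, x_{11} = 721.
Summing j = 1..11 (11 terms) gives 1771.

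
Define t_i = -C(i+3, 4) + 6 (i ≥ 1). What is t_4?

C(7, 4) = 35, so t_4 = -29.

-29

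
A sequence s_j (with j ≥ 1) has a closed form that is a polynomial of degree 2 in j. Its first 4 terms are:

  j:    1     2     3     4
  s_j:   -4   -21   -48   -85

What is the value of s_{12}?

-741

1st diffs: -17, -27, -37.
2nd diffs: -10, -10 (constant).
Newton forward-difference form: s_j = -4 + (-17)·C(j-1,1) + (-10)·C(j-1,2).
At j = 12: j-1 = 11, so s_{12} = -4 - 187 - 550 = -741.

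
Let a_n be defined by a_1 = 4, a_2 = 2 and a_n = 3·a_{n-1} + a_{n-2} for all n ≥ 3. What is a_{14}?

4955762

a_3 = 10;  a_4 = 32;  a_5 = 106;  …;  a_{11} = 137554;  a_{12} = 454310;  a_{13} = 1500484;  a_{14} = 4955762.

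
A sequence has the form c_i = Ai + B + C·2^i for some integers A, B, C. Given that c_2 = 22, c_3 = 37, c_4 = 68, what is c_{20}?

4194292

The three given values yield: 2A + B + 4C = 22; 3A + B + 8C = 37; 4A + B + 16C = 68.
Subtracting the first from the second: A + 4C = 15.
Subtracting the second from the third: A + 8C = 31.
Solving: C = 4, A = -1, then B = 8.
So c_i = -1·i + 8 + 4·2^i; at i=20 this is 4194292.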